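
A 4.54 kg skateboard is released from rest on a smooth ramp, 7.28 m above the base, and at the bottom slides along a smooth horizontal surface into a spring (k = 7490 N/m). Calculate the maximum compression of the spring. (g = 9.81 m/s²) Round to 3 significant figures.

x = 0.294 m

At max compression the skateboard is momentarily at rest: mgh = ½kx²
x = √(2mgh/k) = √(2 × 4.54 × 9.81 × 7.28 / 7490) = 0.2942 m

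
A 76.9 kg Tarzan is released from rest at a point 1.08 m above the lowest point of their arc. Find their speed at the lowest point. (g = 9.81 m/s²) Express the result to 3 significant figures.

v = 4.60 m/s

Energy conservation between the two points: mgh = ½mv²
The mass cancels from both sides.
v = √(2gh) = √(2 × 9.81 × 1.08) = √21.190 = 4.603 m/s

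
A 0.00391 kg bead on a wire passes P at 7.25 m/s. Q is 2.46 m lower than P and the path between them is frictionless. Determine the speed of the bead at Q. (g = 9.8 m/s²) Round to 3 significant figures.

v = 10.0 m/s

Equating total energy at the two states: ½mv₀² + mgh = ½mv²
v² = v₀² + 2gh = (7.25)² + 2(9.8)(2.46) = 100.78
v = √100.78 = 10.04 m/s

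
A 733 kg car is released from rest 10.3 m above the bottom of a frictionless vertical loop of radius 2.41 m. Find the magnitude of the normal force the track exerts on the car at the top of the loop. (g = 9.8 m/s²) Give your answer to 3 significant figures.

N = 25500 N

Energy from release to top (height 2r): mgh = ½mv_top² + mg(2r)
v_top² = 2g(h − 2r) = 2(9.8)(10.3 − 4.820) = 107.41 m²/s²
At the top, both N and weight point toward the centre: N + mg = mv_top²/r
N = m(v_top²/r − g) = 733(107.41/2.41 − 9.8) = 25485 N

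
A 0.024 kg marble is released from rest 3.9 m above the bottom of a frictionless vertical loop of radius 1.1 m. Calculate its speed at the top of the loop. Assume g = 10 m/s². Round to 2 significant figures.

v = 5.8 m/s

Energy conservation: mgh = ½mv_top² + mg(2r)
v_top² = 2g(h − 2r) = 2(10)(3.9 − 2.200) = 34.00
v_top = 5.831 m/s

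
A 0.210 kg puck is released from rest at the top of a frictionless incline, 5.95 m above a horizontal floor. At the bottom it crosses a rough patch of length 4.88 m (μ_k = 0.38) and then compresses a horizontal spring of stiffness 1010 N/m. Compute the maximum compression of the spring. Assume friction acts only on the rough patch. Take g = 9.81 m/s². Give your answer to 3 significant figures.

x = 0.129 m

Initial energy: E₁ = mgh = (0.210)(9.81)(5.95) = 12.258 J
Friction removes W_f = μ_k mg d = (0.38)(0.210)(9.81)(4.88) = 3.820 J
Energy reaching the spring: E = 12.258 − 3.820 = 8.4373 J
At max compression ½kx² = E ⇒ x = √(2E/k) = √(2 × 8.4373/1010) = 0.1293 m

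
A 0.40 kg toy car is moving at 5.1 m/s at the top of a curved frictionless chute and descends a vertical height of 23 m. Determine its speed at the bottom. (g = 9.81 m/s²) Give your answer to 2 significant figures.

Energy conservation between the two points: ½mv₀² + mgh = ½mv²
v² = v₀² + 2gh = (5.1)² + 2(9.81)(23) = 477.27
v = √477.27 = 21.85 m/s

v = 22 m/s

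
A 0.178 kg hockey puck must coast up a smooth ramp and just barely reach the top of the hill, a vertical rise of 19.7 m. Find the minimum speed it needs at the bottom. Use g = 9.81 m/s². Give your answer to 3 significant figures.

v = 19.7 m/s

At the top it is momentarily at rest, so all KE converts to PE: ½mv² = mgh
v = √(2gh) = √(2 × 9.81 × 19.7) = 19.66 m/s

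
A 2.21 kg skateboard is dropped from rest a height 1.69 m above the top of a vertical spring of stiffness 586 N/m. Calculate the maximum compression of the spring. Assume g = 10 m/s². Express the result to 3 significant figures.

Let x be the compression. The total drop is H + x, and the skateboard is instantaneously at rest at max compression, so energy conservation gives:
mg(H + x) = ½kx²
½(586)x² − (2.21)(10)x − (2.21)(10)(1.69) = 0
293.0x² − 22.10x − 37.35 = 0
x = [22.10 + √(488.4 + 43773)]/(2 × 293.0) = 0.3967 m

x = 0.397 m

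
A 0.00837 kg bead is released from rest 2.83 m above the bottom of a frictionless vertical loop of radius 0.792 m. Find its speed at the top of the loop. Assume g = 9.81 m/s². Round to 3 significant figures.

v = 4.94 m/s

Energy conservation: mgh = ½mv_top² + mg(2r)
v_top² = 2g(h − 2r) = 2(9.81)(2.83 − 1.584) = 24.45
v_top = 4.944 m/s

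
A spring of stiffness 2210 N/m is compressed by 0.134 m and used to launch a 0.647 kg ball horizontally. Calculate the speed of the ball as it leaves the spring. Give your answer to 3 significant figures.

The ball leaves the spring when the spring is at natural length, so ½kx² = ½mv²
v = x√(k/m) = 0.134 × √(2210/0.647) = 7.832 m/s

v = 7.83 m/s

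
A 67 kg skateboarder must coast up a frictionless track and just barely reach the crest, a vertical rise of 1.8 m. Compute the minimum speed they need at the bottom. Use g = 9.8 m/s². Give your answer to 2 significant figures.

At the top they are momentarily at rest, so all KE converts to PE: ½mv² = mgh
v = √(2gh) = √(2 × 9.8 × 1.8) = 5.940 m/s

v = 5.9 m/s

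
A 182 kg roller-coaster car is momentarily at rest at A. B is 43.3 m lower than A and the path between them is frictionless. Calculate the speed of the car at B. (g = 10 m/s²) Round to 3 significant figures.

By conservation of mechanical energy, mgh = ½mv²
v = √(2gh) = √(2 × 10 × 43.3) = √866.00 = 29.43 m/s

v = 29.4 m/s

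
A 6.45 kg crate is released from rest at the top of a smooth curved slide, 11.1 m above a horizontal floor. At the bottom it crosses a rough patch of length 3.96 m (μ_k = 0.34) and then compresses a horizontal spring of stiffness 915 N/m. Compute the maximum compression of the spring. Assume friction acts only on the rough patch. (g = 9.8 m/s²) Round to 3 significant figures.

x = 1.16 m

Initial energy: E₁ = mgh = (6.45)(9.8)(11.1) = 701.63 J
Friction removes W_f = μ_k mg d = (0.34)(6.45)(9.8)(3.96) = 85.11 J
Energy reaching the spring: E = 701.63 − 85.11 = 616.53 J
At max compression ½kx² = E ⇒ x = √(2E/k) = √(2 × 616.53/915) = 1.161 m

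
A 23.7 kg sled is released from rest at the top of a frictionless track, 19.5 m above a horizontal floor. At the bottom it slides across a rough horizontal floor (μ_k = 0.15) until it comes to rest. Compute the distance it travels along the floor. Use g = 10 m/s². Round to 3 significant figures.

Applying the work–energy principle:
At rest all PE has been dissipated by friction: mgh = μ_k m g d
d = h/μ_k = 19.5/0.15 = 130.0 m

d = 130 m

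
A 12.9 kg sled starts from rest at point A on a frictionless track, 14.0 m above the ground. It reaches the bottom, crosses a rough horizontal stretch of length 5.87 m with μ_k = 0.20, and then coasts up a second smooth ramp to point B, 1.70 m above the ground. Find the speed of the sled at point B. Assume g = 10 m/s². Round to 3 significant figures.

v = 14.9 m/s

Energy at A: mgh₁ = (12.9)(10)(14.0) = 1806.0 J
Friction loss: W_f = μ_k mg d = 151.4 J
At B: ½mv² + mgh₂ = mgh₁ − W_f
½mv² = 1806.0 − 151.4 − 219.30 = 1435.3 J
v = √(2 × 1435.3/12.9) = 14.92 m/s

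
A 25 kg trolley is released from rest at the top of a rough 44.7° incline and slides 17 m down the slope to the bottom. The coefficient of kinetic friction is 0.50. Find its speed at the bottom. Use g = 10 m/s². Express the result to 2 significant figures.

v = 11 m/s

Taking the bottom as reference, mgh = ½mv² + μ_k N L with h = L sinθ, N = mg cosθ:
mgh = mgL sinθ = (25)(10)(17)sin44.7° = 2989.4 J
W_f = μ_k mg cosθ · L = (0.50)(25)(10)cos44.7°·17 = 1510 J
½mv² = 2989.4 − 1510 = 1479.0 J
v = √(2 × 1479.0/25) = 10.88 m/s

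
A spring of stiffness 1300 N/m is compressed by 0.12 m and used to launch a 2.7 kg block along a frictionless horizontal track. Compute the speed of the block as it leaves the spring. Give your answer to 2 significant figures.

The block leaves the spring when the spring is at natural length, so ½kx² = ½mv²
v = x√(k/m) = 0.12 × √(1300/2.7) = 2.633 m/s

v = 2.6 m/s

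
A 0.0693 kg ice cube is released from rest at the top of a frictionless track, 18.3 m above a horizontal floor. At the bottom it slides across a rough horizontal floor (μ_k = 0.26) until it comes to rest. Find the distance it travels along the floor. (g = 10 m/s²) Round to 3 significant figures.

Applying the work–energy principle:
At rest all PE has been dissipated by friction: mgh = μ_k m g d
d = h/μ_k = 18.3/0.26 = 70.38 m

d = 70.4 m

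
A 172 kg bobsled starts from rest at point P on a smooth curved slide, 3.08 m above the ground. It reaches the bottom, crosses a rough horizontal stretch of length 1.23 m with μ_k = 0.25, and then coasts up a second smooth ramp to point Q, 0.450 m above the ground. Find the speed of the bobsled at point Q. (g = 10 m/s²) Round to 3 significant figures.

v = 6.82 m/s

Energy at P: mgh₁ = (172)(10)(3.08) = 5297.6 J
Friction loss: W_f = μ_k mg d = 528.9 J
At Q: ½mv² + mgh₂ = mgh₁ − W_f
½mv² = 5297.6 − 528.9 − 774.00 = 3994.7 J
v = √(2 × 3994.7/172) = 6.815 m/s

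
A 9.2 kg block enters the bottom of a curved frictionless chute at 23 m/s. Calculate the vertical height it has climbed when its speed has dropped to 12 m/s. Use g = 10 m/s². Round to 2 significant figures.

Conservation of energy: ½mv₁² = ½mv₂² + mgh
h = (v₁² − v₂²)/(2g) = (23² − 12²)/(2 × 10) = 19.25 m

h = 19 m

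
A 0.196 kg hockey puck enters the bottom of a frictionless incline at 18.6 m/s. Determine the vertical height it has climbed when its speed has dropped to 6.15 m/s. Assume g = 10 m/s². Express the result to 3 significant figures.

h = 15.4 m

Conservation of energy: ½mv₁² = ½mv₂² + mgh
h = (v₁² − v₂²)/(2g) = (18.6² − 6.15²)/(2 × 10) = 15.41 m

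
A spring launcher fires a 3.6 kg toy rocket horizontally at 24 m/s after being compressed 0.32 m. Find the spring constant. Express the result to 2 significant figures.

Energy stored in the spring equals the launch KE: ½kx² = ½mv²
k = mv²/x² = (3.6)(24)²/(0.32)² = 20250 N/m

k = 20000 N/m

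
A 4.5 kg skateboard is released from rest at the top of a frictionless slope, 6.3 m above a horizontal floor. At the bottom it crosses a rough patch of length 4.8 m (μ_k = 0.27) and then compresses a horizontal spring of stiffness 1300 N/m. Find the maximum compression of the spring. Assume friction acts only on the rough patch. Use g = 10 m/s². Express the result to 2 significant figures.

x = 0.59 m

Initial energy: E₁ = mgh = (4.5)(10)(6.3) = 283.50 J
Friction removes W_f = μ_k mg d = (0.27)(4.5)(10)(4.8) = 58.32 J
Energy reaching the spring: E = 283.50 − 58.32 = 225.18 J
At max compression ½kx² = E ⇒ x = √(2E/k) = √(2 × 225.18/1300) = 0.5886 m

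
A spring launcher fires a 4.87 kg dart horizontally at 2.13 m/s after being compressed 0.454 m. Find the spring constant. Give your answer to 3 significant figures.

k = 107 N/m

Energy stored in the spring equals the launch KE: ½kx² = ½mv²
k = mv²/x² = (4.87)(2.13)²/(0.454)² = 107.2 N/m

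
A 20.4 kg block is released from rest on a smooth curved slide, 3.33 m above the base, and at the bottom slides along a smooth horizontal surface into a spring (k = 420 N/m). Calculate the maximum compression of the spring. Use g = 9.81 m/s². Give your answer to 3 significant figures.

At max compression the block is momentarily at rest: mgh = ½kx²
x = √(2mgh/k) = √(2 × 20.4 × 9.81 × 3.33 / 420) = 1.781 m

x = 1.78 m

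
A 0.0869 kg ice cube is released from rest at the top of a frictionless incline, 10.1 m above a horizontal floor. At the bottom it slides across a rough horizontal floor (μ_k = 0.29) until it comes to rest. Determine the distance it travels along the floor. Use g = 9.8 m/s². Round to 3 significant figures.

d = 34.8 m

Energy at the top = energy at the end + work done against friction:
At rest all PE has been dissipated by friction: mgh = μ_k m g d
d = h/μ_k = 10.1/0.29 = 34.83 m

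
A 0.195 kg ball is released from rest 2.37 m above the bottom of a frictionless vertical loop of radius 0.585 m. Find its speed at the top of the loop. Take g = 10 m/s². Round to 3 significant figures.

v = 4.90 m/s

Energy conservation: mgh = ½mv_top² + mg(2r)
v_top² = 2g(h − 2r) = 2(10)(2.37 − 1.170) = 24.00
v_top = 4.899 m/s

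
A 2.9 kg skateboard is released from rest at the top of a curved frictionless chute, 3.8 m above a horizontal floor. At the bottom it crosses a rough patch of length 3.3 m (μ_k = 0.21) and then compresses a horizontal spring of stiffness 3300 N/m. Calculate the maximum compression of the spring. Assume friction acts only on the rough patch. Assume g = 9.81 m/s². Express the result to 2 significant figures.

Initial energy: E₁ = mgh = (2.9)(9.81)(3.8) = 108.11 J
Friction removes W_f = μ_k mg d = (0.21)(2.9)(9.81)(3.3) = 19.72 J
Energy reaching the spring: E = 108.11 − 19.72 = 88.391 J
At max compression ½kx² = E ⇒ x = √(2E/k) = √(2 × 88.391/3300) = 0.2315 m

x = 0.23 m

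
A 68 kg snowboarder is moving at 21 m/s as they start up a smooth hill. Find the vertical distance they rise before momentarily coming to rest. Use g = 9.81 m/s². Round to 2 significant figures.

h = 22 m

Setting KE at the bottom equal to PE gained: ½mv² = mgh
h = v²/(2g) = 21²/(2 × 9.81) = 22.48 m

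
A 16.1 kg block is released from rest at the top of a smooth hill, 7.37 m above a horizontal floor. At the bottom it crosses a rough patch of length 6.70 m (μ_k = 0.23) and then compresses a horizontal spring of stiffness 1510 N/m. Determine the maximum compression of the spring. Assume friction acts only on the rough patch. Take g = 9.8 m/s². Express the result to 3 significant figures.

x = 1.10 m

Initial energy: E₁ = mgh = (16.1)(9.8)(7.37) = 1162.8 J
Friction removes W_f = μ_k mg d = (0.23)(16.1)(9.8)(6.70) = 243.1 J
Energy reaching the spring: E = 1162.8 − 243.1 = 919.70 J
At max compression ½kx² = E ⇒ x = √(2E/k) = √(2 × 919.70/1510) = 1.104 m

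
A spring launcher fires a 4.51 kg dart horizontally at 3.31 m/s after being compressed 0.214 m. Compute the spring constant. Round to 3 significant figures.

k = 1080 N/m

Spring PE at full compression equals KE at release: ½kx² = ½mv²
k = mv²/x² = (4.51)(3.31)²/(0.214)² = 1079 N/m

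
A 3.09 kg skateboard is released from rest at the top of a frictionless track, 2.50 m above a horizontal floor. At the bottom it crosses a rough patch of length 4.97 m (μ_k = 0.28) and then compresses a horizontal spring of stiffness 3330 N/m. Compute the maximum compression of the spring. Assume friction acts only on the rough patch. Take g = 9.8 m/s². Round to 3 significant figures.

Initial energy: E₁ = mgh = (3.09)(9.8)(2.50) = 75.705 J
Friction removes W_f = μ_k mg d = (0.28)(3.09)(9.8)(4.97) = 42.14 J
Energy reaching the spring: E = 75.705 − 42.14 = 33.565 J
At max compression ½kx² = E ⇒ x = √(2E/k) = √(2 × 33.565/3330) = 0.1420 m

x = 0.142 m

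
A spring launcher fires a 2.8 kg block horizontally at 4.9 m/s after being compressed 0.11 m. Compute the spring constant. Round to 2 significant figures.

½kx² = ½mv²
k = mv²/x² = (2.8)(4.9)²/(0.11)² = 5556 N/m

k = 5600 N/m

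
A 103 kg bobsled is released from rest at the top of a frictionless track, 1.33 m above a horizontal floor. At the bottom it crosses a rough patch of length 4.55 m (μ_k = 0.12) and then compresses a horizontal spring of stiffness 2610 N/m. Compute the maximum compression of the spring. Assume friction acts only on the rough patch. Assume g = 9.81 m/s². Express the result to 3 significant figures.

x = 0.779 m

Initial energy: E₁ = mgh = (103)(9.81)(1.33) = 1343.9 J
Friction removes W_f = μ_k mg d = (0.12)(103)(9.81)(4.55) = 551.7 J
Energy reaching the spring: E = 1343.9 − 551.7 = 792.18 J
At max compression ½kx² = E ⇒ x = √(2E/k) = √(2 × 792.18/2610) = 0.7791 m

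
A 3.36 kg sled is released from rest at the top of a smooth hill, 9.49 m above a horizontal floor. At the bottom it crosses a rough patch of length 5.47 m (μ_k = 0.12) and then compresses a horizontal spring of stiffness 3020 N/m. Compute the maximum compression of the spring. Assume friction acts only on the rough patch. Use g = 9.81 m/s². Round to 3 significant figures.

x = 0.439 m

Initial energy: E₁ = mgh = (3.36)(9.81)(9.49) = 312.81 J
Friction removes W_f = μ_k mg d = (0.12)(3.36)(9.81)(5.47) = 21.64 J
Energy reaching the spring: E = 312.81 − 21.64 = 291.17 J
At max compression ½kx² = E ⇒ x = √(2E/k) = √(2 × 291.17/3020) = 0.4391 m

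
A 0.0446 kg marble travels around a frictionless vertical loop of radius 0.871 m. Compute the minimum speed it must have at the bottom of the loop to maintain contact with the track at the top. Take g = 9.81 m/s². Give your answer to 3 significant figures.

At the top: mg = mv_top²/r ⇒ v_top² = gr = 8.545 m²/s²
Energy from bottom to top (height 2r): ½mv_bot² = ½mv_top² + mg(2r)
v_bot² = gr + 4gr = 5gr = 42.72
v_bot = √(5gr) = 6.536 m/s

v = 6.54 m/s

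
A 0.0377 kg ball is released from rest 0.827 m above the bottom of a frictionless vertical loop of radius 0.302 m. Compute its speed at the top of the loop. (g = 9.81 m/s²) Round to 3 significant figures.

v = 2.09 m/s

Energy conservation: mgh = ½mv_top² + mg(2r)
v_top² = 2g(h − 2r) = 2(9.81)(0.827 − 0.6040) = 4.375
v_top = 2.092 m/s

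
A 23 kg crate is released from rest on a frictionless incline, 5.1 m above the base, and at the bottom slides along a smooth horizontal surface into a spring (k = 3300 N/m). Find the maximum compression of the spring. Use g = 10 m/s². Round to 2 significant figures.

x = 0.84 m

At max compression the crate is momentarily at rest: mgh = ½kx²
x = √(2mgh/k) = √(2 × 23 × 10 × 5.1 / 3300) = 0.8432 m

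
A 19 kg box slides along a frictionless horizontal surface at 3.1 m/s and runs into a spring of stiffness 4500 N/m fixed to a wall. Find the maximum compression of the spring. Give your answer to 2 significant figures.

x = 0.20 m

All KE is stored as spring PE at maximum compression: ½mv² = ½kx²
x = v√(m/k) = 3.1 × √(19/4500) = 0.2014 m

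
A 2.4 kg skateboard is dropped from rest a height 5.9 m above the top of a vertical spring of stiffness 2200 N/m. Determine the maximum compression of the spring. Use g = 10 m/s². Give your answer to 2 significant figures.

Let x be the compression. The total drop is H + x, and the skateboard is instantaneously at rest at max compression, so energy conservation gives:
mg(H + x) = ½kx²
½(2200)x² − (2.4)(10)x − (2.4)(10)(5.9) = 0
1100x² − 24.00x − 141.6 = 0
x = [24.00 + √(576.0 + 623040)]/(2 × 1100) = 0.3699 m

x = 0.37 m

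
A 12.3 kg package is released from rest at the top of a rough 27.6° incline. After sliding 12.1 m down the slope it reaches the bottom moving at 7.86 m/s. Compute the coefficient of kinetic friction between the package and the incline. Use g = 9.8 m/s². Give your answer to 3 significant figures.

Energy balance down the incline: mg L sinθ − ½mv² = μ_k (mg cosθ) L
mgL sinθ = 675.73 J; ½mv² = 379.94 J
W_f = 675.73 − 379.94 = 295.8 J
μ_k = W_f/(mg cosθ · L) = 295.8/(106.8 × 12.1) = 0.2288

μ_k = 0.229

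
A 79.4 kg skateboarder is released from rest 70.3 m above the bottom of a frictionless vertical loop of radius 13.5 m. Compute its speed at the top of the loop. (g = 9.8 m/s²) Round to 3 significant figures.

Energy conservation: mgh = ½mv_top² + mg(2r)
v_top² = 2g(h − 2r) = 2(9.8)(70.3 − 27.00) = 848.7
v_top = 29.13 m/s

v = 29.1 m/s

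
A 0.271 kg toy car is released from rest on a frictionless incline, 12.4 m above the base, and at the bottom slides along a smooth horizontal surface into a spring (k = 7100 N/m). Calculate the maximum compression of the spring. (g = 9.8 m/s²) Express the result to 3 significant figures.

x = 0.0963 m

Energy conservation (no friction) from release to max compression: mgh = ½kx²
x = √(2mgh/k) = √(2 × 0.271 × 9.8 × 12.4 / 7100) = 0.09632 m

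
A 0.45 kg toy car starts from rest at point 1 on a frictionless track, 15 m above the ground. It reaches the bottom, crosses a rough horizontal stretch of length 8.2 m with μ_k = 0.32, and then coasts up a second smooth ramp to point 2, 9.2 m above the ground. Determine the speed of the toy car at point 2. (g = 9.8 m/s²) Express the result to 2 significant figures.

Energy at 1: mgh₁ = (0.45)(9.8)(15) = 66.150 J
Friction loss: W_f = μ_k mg d = 11.57 J
At 2: ½mv² + mgh₂ = mgh₁ − W_f
½mv² = 66.150 − 11.57 − 40.572 = 14.006 J
v = √(2 × 14.006/0.45) = 7.890 m/s

v = 7.9 m/s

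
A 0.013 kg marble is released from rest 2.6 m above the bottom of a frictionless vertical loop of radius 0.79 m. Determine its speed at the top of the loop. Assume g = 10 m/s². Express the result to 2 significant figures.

v = 4.5 m/s

Energy conservation: mgh = ½mv_top² + mg(2r)
v_top² = 2g(h − 2r) = 2(10)(2.6 − 1.580) = 20.40
v_top = 4.517 m/s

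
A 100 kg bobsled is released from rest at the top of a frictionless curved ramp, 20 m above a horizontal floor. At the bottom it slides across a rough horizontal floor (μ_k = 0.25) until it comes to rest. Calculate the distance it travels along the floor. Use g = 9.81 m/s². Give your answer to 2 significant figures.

d = 80 m

Energy at the top = energy at the end + work done against friction:
At rest all PE has been dissipated by friction: mgh = μ_k m g d
d = h/μ_k = 20/0.25 = 80.00 m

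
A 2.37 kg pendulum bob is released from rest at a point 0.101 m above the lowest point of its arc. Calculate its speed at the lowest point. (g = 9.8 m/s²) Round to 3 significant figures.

v = 1.41 m/s

Energy conservation between the two points: mgh = ½mv²
The mass cancels from both sides.
v = √(2gh) = √(2 × 9.8 × 0.101) = √1.9796 = 1.407 m/s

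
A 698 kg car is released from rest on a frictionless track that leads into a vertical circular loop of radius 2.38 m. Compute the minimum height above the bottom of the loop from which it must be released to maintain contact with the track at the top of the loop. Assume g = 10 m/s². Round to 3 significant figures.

At the top, for minimum speed gravity alone supplies the centripetal force: mg = mv_top²/r ⇒ v_top² = gr = 23.80 m²/s²
Energy conservation from release height h to the top (height 2r): mgh = ½mv_top² + mg(2r)
h = v_top²/(2g) + 2r = r/2 + 2r = 5r/2 = 5.950 m

h = 5.95 m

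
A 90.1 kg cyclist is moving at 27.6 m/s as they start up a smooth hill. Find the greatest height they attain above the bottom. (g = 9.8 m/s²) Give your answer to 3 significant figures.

Setting KE at the bottom equal to PE gained: ½mv² = mgh
h = v²/(2g) = 27.6²/(2 × 9.8) = 38.87 m

h = 38.9 m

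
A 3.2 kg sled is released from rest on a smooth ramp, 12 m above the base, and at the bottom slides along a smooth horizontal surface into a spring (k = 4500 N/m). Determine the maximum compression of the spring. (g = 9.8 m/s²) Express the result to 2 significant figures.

Gravitational PE at the top equals spring PE at max compression: mgh = ½kx²
x = √(2mgh/k) = √(2 × 3.2 × 9.8 × 12 / 4500) = 0.4090 m

x = 0.41 m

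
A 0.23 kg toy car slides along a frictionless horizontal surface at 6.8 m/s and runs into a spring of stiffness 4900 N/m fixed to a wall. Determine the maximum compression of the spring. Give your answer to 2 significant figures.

All KE is stored as spring PE at maximum compression: ½mv² = ½kx²
x = v√(m/k) = 6.8 × √(0.23/4900) = 0.04659 m

x = 0.047 m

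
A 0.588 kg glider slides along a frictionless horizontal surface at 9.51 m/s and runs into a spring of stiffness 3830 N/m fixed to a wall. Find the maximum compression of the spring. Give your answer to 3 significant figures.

x = 0.118 m

All KE is stored as spring PE at maximum compression: ½mv² = ½kx²
x = v√(m/k) = 9.51 × √(0.588/3830) = 0.1178 m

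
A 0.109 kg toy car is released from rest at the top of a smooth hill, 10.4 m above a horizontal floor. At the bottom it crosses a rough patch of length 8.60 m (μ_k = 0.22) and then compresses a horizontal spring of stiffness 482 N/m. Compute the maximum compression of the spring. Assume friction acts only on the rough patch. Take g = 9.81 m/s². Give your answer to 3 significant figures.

x = 0.194 m

Initial energy: E₁ = mgh = (0.109)(9.81)(10.4) = 11.121 J
Friction removes W_f = μ_k mg d = (0.22)(0.109)(9.81)(8.60) = 2.023 J
Energy reaching the spring: E = 11.121 − 2.023 = 9.0975 J
At max compression ½kx² = E ⇒ x = √(2E/k) = √(2 × 9.0975/482) = 0.1943 m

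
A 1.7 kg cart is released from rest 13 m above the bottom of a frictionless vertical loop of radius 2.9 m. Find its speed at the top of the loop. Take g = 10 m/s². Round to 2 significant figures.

Energy conservation: mgh = ½mv_top² + mg(2r)
v_top² = 2g(h − 2r) = 2(10)(13 − 5.800) = 144.0
v_top = 12.00 m/s

v = 12 m/s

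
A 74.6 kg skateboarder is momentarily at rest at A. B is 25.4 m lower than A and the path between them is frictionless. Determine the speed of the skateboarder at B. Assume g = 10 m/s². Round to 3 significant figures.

v = 22.5 m/s

Energy conservation between the two points: mgh = ½mv²
v = √(2gh) = √(2 × 10 × 25.4) = √508.00 = 22.54 m/s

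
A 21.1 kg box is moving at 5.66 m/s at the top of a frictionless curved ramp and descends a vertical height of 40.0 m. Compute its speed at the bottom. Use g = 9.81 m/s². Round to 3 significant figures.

v = 28.6 m/s

Equating total energy at the two states: ½mv₀² + mgh = ½mv²
v² = v₀² + 2gh = (5.66)² + 2(9.81)(40.0) = 816.84
v = √816.84 = 28.58 m/s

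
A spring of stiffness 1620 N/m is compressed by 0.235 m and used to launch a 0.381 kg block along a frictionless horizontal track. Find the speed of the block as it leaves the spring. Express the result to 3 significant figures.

v = 15.3 m/s

Conservation of energy: ½kx² = ½mv²
v = x√(k/m) = 0.235 × √(1620/0.381) = 15.32 m/s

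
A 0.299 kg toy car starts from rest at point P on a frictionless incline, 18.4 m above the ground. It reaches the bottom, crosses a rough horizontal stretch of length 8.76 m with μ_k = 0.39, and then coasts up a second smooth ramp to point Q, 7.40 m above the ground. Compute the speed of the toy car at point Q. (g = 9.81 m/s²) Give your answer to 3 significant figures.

Energy at P: mgh₁ = (0.299)(9.81)(18.4) = 53.971 J
Friction loss: W_f = μ_k mg d = 10.02 J
At Q: ½mv² + mgh₂ = mgh₁ − W_f
½mv² = 53.971 − 10.02 − 21.706 = 22.244 J
v = √(2 × 22.244/0.299) = 12.20 m/s

v = 12.2 m/s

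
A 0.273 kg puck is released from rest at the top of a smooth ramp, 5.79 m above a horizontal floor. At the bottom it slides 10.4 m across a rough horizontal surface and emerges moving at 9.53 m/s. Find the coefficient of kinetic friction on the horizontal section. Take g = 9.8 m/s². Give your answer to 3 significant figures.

Energy at the top = energy at the end + work done against friction:
mgh = ½mv² + μ_k m g d
mgh = 15.491 J; ½mv² = 12.397 J
W_f = 15.491 − 12.397 = 3.094 J
μ_k = W_f/(mg·d) = 3.094/(2.675 × 10.4) = 0.1112

μ_k = 0.111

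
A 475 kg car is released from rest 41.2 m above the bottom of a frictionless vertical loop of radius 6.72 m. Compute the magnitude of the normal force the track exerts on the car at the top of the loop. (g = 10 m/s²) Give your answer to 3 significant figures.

Energy from release to top (height 2r): mgh = ½mv_top² + mg(2r)
v_top² = 2g(h − 2r) = 2(10)(41.2 − 13.44) = 555.20 m²/s²
At the top, both N and weight point toward the centre: N + mg = mv_top²/r
N = m(v_top²/r − g) = 475(555.20/6.72 − 10) = 34494 N

N = 34500 N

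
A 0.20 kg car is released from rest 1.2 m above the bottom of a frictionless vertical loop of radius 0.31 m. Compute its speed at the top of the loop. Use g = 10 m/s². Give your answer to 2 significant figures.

v = 3.4 m/s

Energy conservation: mgh = ½mv_top² + mg(2r)
v_top² = 2g(h − 2r) = 2(10)(1.2 − 0.6200) = 11.60
v_top = 3.406 m/s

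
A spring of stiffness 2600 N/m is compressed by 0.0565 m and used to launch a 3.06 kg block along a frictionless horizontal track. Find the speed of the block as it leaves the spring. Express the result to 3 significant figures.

The block leaves the spring when the spring is at natural length, so ½kx² = ½mv²
v = x√(k/m) = 0.0565 × √(2600/3.06) = 1.647 m/s

v = 1.65 m/s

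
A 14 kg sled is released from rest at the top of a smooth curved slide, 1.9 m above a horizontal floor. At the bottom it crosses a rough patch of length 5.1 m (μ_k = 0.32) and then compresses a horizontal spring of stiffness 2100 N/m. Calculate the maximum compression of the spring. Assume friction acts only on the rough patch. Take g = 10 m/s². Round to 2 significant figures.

x = 0.19 m

Initial energy: E₁ = mgh = (14)(10)(1.9) = 266.00 J
Friction removes W_f = μ_k mg d = (0.32)(14)(10)(5.1) = 228.5 J
Energy reaching the spring: E = 266.00 − 228.5 = 37.520 J
At max compression ½kx² = E ⇒ x = √(2E/k) = √(2 × 37.520/2100) = 0.1890 m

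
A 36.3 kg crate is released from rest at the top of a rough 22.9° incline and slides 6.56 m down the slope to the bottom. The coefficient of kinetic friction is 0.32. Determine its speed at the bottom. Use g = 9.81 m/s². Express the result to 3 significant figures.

Work–energy: mg(L sinθ) − μ_k(mg cosθ)L = ½mv²
mgh = mgL sinθ = (36.3)(9.81)(6.56)sin22.9° = 909.01 J
W_f = μ_k mg cosθ · L = (0.32)(36.3)(9.81)cos22.9°·6.56 = 688.6 J
½mv² = 909.01 − 688.6 = 220.39 J
v = √(2 × 220.39/36.3) = 3.485 m/s

v = 3.48 m/s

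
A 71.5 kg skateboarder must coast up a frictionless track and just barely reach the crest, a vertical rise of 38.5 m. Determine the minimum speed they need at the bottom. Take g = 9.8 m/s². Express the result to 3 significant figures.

At the top they are momentarily at rest, so all KE converts to PE: ½mv² = mgh
v = √(2gh) = √(2 × 9.8 × 38.5) = 27.47 m/s

v = 27.5 m/s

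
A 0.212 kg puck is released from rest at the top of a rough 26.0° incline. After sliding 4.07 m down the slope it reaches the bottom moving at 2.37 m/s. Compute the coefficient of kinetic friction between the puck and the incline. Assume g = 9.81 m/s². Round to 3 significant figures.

μ_k = 0.409

The energy dissipated by friction is the PE lost minus the KE gained:
mgL sinθ = 3.7106 J; ½mv² = 0.59539 J
W_f = 3.7106 − 0.59539 = 3.115 J
μ_k = W_f/(mg cosθ · L) = 3.115/(1.869 × 4.07) = 0.4095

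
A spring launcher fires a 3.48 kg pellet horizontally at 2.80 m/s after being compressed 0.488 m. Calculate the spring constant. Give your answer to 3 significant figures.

Spring PE at full compression equals KE at release: ½kx² = ½mv²
k = mv²/x² = (3.48)(2.80)²/(0.488)² = 114.6 N/m

k = 115 N/m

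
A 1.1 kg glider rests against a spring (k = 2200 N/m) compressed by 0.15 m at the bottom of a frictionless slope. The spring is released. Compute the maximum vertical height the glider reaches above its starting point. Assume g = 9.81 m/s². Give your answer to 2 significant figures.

Energy conservation from release to the highest point: ½kx² = mgh
h = kx²/(2mg) = (2200)(0.15)²/(2 × 1.1 × 9.81) = 2.294 m

h = 2.3 m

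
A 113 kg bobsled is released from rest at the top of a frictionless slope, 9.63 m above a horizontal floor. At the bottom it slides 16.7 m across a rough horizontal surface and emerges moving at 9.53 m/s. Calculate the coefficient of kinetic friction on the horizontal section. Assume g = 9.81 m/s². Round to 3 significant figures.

μ_k = 0.299

Applying the work–energy principle:
mgh = ½mv² + μ_k m g d
mgh = 10675 J; ½mv² = 5131.4 J
W_f = 10675 − 5131.4 = 5544 J
μ_k = W_f/(mg·d) = 5544/(1109 × 16.7) = 0.2995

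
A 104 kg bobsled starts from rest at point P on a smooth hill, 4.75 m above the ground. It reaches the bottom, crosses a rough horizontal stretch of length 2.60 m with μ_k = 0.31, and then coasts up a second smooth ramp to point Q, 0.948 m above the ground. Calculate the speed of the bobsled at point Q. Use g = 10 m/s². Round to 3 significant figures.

v = 7.74 m/s

Energy at P: mgh₁ = (104)(10)(4.75) = 4940.0 J
Friction loss: W_f = μ_k mg d = 838.2 J
At Q: ½mv² + mgh₂ = mgh₁ − W_f
½mv² = 4940.0 − 838.2 − 985.92 = 3115.8 J
v = √(2 × 3115.8/104) = 7.741 m/s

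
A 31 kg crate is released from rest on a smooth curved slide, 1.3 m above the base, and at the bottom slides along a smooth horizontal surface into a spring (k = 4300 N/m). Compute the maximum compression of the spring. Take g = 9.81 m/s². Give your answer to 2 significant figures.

Gravitational PE at the top equals spring PE at max compression: mgh = ½kx²
x = √(2mgh/k) = √(2 × 31 × 9.81 × 1.3 / 4300) = 0.4288 m

x = 0.43 m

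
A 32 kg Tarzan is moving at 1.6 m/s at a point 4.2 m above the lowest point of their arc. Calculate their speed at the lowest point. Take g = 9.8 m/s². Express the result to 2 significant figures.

v = 9.2 m/s

By conservation of mechanical energy, ½mv₀² + mgh = ½mv²
v² = v₀² + 2gh = (1.6)² + 2(9.8)(4.2) = 84.880
v = √84.880 = 9.213 m/s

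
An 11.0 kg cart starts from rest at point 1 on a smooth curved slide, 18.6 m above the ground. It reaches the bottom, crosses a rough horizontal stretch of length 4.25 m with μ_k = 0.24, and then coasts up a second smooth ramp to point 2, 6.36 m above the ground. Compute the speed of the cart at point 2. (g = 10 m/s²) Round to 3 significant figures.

v = 15.0 m/s

Energy at 1: mgh₁ = (11.0)(10)(18.6) = 2046.0 J
Friction loss: W_f = μ_k mg d = 112.2 J
At 2: ½mv² + mgh₂ = mgh₁ − W_f
½mv² = 2046.0 − 112.2 − 699.60 = 1234.2 J
v = √(2 × 1234.2/11.0) = 14.98 m/s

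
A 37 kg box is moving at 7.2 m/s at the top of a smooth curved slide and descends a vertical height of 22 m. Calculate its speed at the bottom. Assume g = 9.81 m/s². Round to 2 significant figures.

Energy conservation between the two points: ½mv₀² + mgh = ½mv²
v² = v₀² + 2gh = (7.2)² + 2(9.81)(22) = 483.48
v = √483.48 = 21.99 m/s

v = 22 m/s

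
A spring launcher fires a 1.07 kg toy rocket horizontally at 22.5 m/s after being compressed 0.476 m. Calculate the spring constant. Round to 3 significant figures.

½kx² = ½mv²
k = mv²/x² = (1.07)(22.5)²/(0.476)² = 2391 N/m

k = 2390 N/m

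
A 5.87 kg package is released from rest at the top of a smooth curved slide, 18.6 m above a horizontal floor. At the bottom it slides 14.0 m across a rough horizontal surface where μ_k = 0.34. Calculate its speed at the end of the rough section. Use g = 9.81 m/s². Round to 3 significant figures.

v = 16.5 m/s

Energy at the top = energy at the end + work done against friction:
mgh = ½mv² + μ_k m g d
W_f = μ_k mg d = (0.34)(5.87)(9.81)(14.0) = 274.1 J
½mv² = mgh − W_f = 1071.1 − 274.1 = 796.97 J
v = √(2 × 796.97/5.87) = 16.48 m/s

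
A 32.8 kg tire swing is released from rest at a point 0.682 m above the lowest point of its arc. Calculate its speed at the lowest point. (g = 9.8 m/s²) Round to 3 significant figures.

By conservation of mechanical energy, mgh = ½mv²
v = √(2gh) = √(2 × 9.8 × 0.682) = √13.367 = 3.656 m/s

v = 3.66 m/s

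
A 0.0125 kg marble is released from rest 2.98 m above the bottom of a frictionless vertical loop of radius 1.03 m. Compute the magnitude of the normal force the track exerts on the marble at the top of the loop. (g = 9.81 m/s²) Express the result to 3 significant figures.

Energy from release to top (height 2r): mgh = ½mv_top² + mg(2r)
v_top² = 2g(h − 2r) = 2(9.81)(2.98 − 2.060) = 18.050 m²/s²
At the top, both N and weight point toward the centre: N + mg = mv_top²/r
N = m(v_top²/r − g) = 0.0125(18.050/1.03 − 9.81) = 0.09643 N

N = 0.0964 N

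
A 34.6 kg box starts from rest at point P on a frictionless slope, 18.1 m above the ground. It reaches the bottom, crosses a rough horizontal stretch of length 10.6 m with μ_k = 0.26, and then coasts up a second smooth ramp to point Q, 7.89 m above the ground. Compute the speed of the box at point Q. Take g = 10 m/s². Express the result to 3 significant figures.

Energy at P: mgh₁ = (34.6)(10)(18.1) = 6262.6 J
Friction loss: W_f = μ_k mg d = 953.6 J
At Q: ½mv² + mgh₂ = mgh₁ − W_f
½mv² = 6262.6 − 953.6 − 2729.9 = 2579.1 J
v = √(2 × 2579.1/34.6) = 12.21 m/s

v = 12.2 m/s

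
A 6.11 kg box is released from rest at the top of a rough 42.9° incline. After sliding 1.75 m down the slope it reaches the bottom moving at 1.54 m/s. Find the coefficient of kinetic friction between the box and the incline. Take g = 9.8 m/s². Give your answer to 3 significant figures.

mgh = ½mv² + μ_k (mg cosθ) L, with h = L sinθ
mgL sinθ = 71.330 J; ½mv² = 7.2452 J
W_f = 71.330 − 7.2452 = 64.09 J
μ_k = W_f/(mg cosθ · L) = 64.09/(43.86 × 1.75) = 0.8349

μ_k = 0.835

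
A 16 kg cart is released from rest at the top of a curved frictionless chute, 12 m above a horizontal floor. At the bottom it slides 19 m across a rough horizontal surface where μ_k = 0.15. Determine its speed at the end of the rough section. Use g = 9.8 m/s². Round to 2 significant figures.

Energy bookkeeping (friction removes W_f = μ_k N d):
mgh = ½mv² + μ_k m g d
W_f = μ_k mg d = (0.15)(16)(9.8)(19) = 446.9 J
½mv² = mgh − W_f = 1881.6 − 446.9 = 1434.7 J
v = √(2 × 1434.7/16) = 13.39 m/s

v = 13 m/s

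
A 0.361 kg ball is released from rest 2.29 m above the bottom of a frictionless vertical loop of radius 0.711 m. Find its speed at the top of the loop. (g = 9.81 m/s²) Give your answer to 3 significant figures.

Energy conservation: mgh = ½mv_top² + mg(2r)
v_top² = 2g(h − 2r) = 2(9.81)(2.29 − 1.422) = 17.03
v_top = 4.127 m/s

v = 4.13 m/s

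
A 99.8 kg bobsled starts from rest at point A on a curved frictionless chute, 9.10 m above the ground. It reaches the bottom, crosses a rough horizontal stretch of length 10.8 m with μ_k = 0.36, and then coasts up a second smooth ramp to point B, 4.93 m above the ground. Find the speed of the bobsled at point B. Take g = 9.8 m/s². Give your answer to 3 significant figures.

Energy at A: mgh₁ = (99.8)(9.8)(9.10) = 8900.2 J
Friction loss: W_f = μ_k mg d = 3803 J
At B: ½mv² + mgh₂ = mgh₁ − W_f
½mv² = 8900.2 − 3803 − 4821.7 = 275.81 J
v = √(2 × 275.81/99.8) = 2.351 m/s

v = 2.35 m/s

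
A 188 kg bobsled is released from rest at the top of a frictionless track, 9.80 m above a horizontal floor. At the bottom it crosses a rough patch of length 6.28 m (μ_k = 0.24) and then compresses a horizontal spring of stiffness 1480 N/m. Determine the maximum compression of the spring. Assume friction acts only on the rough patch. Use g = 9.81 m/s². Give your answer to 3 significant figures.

x = 4.55 m

Initial energy: E₁ = mgh = (188)(9.81)(9.80) = 18074 J
Friction removes W_f = μ_k mg d = (0.24)(188)(9.81)(6.28) = 2780 J
Energy reaching the spring: E = 18074 − 2780 = 15294 J
At max compression ½kx² = E ⇒ x = √(2E/k) = √(2 × 15294/1480) = 4.546 m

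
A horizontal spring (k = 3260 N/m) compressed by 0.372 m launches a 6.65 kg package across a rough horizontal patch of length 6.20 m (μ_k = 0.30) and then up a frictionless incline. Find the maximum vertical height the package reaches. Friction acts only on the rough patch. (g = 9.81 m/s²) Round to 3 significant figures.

h = 1.60 m

Spring energy: E₀ = ½kx² = ½(3260)(0.372)² = 225.57 J
Friction: W_f = μ_k mg d = (0.30)(6.65)(9.81)(6.20) = 121.3 J
Energy at base of ramp: E = 225.57 − 121.3 = 104.23 J
At max height all remaining energy is PE: mgh = E ⇒ h = E/(mg) = 104.23/(6.65 × 9.81) = 1.598 m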